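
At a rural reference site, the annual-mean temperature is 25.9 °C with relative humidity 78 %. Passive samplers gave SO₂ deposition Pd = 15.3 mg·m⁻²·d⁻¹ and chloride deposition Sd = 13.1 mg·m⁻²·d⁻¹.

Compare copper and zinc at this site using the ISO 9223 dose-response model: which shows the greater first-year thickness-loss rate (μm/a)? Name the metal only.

zinc

copper: T>10 °C ⇒ hinge -0.080·(25.9−10) = -1.2720
  Pd branch = 0.0053·Pd^0.26·e^(0.059·RH+f) = 0.301 μm/a
  Cl⁻ term: 0.01025·13.1^0.27·exp(0.036·78+0.049·25.9) = 1.211
  sum: 0.301 + 1.211 → r_corr = 1.512 μm/a
zinc: T>10 °C ⇒ hinge -0.071·(25.9−10) = -1.1289
  SO₂ term: 0.0129·15.3^0.44·exp(0.046·78-1.1289) = 0.501
  Cl⁻ term: 0.0175·13.1^0.57·exp(0.008·78+0.085·25.9) = 1.279
  sum: 0.501 + 1.279 → r_corr = 1.78 μm/a
Ordering by μm/a: zinc (1.78) > copper (1.51)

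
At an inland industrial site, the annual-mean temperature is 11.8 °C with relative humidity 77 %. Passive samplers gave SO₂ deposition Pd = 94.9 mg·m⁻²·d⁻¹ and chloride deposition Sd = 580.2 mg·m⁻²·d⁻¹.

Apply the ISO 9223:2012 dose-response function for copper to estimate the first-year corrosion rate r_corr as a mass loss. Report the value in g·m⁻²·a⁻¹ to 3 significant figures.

r_corr = 27.2 g·m⁻²·a⁻¹

copper: f(T) = -0.080·(T−10) [T>10 °C] = -0.1440
  sulphur-dioxide contribution → 1.409 μm/a
  chloride contribution → 1.629 μm/a
  ⇒ r_corr(copper) = 3.038 μm/a
Convert to mass loss: 3.038 μm/a × 8.96 g/cm³ = 27.22 g·m⁻²·a⁻¹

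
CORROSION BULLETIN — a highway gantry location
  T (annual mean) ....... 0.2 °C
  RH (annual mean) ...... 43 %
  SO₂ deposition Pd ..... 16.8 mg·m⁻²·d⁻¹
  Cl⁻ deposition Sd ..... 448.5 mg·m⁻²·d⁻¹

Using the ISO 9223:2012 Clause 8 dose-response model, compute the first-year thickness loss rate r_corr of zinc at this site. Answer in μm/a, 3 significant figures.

r_corr = 1.04 μm/a

zinc: T≤10 °C ⇒ hinge +0.038·(0.2−10) = -0.3724
  SO₂ term: 0.0129·16.8^0.44·exp(0.046·43-0.3724) = 0.2223
  Sd branch = 0.0175·Sd^0.57·e^(0.008·RH+0.085·T) = 0.8153 μm/a
  r_corr = 0.2223 + 0.8153 = 1.038 μm/a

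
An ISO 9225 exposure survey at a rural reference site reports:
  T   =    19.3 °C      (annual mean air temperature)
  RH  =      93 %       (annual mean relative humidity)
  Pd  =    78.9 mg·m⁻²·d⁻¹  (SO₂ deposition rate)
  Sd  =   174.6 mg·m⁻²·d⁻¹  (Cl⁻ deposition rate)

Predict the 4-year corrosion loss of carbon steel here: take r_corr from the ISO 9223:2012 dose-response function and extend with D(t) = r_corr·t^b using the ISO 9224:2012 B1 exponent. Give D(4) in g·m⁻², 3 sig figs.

D(4) = 2.97e+03 g·m⁻²

carbon steel: T>10 °C ⇒ hinge -0.054·(19.3−10) = -0.5022
  sulphur-dioxide contribution → 66.7 μm/a
  chloride contribution → 116.6 μm/a
  ⇒ r_corr(carbon steel) = 183.3 μm/a
Long-term exponent b (ISO 9224 Table 2, B1) = 0.523
  D(4) = 183.3 × 4^0.523 = 183.3 × 2.065 = 378.5 μm
  Mass loss = 378.5 μm × 7.85 g/cm³ = 2971 g·m⁻²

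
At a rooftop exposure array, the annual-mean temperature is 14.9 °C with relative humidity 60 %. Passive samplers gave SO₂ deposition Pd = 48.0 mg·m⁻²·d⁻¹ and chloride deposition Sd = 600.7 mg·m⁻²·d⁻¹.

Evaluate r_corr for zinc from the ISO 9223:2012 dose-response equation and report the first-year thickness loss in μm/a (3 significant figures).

zinc: f(T) = -0.071·(T−10) [T>10 °C] = -0.3479
  Pd branch = 0.0129·Pd^0.44·e^(0.046·RH+f) = 0.7905 μm/a
  Cl⁻ term: 0.0175·600.7^0.57·exp(0.008·60+0.085·14.9) = 3.849
  r_corr = 0.7905 + 3.849 = 4.64 μm/a

r_corr = 4.64 μm/a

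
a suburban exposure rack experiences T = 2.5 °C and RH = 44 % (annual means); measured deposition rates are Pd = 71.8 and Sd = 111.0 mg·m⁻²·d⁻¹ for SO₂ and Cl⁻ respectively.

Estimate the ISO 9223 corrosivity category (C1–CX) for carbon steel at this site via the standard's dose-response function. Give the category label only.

carbon steel: temperature factor f = +0.150·(-7.5) = -1.1250
  SO₂ term: 1.77·71.8^0.52·exp(0.02·44-1.1250) = 12.79
  Sd branch = 0.102·Sd^0.62·e^(0.033·RH+0.04·T) = 8.927 μm/a
  sum: 12.79 + 8.927 → r_corr = 21.71 μm/a
ISO 9223 Table 2 (carbon steel): 1.3 < 21.7 ≤ 25 μm/a ⇒ C2

C2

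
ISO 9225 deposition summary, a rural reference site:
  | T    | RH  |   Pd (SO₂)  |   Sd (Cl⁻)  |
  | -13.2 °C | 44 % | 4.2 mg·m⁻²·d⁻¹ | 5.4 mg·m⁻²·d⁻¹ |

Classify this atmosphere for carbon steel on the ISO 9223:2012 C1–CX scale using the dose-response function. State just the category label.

C1

carbon steel: T≤10 °C ⇒ hinge +0.150·(-13.2−10) = -3.4800
  SO₂ term: 1.77·4.2^0.52·exp(0.02·44-3.4800) = 0.2773
  Cl⁻ term: 0.102·5.4^0.62·exp(0.033·44+0.04·-13.2) = 0.7311
  r_corr = 0.2773 + 0.7311 = 1.008 μm/a
ISO 9223 Table 2 (carbon steel): 0 < 1.01 ≤ 1.3 μm/a ⇒ C1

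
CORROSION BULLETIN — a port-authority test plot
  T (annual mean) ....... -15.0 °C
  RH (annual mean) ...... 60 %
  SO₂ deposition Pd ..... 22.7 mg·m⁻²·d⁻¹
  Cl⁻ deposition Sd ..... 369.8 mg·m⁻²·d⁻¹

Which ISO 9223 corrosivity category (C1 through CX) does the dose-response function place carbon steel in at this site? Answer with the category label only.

carbon steel: f(T) = +0.150·(T−10) [T≤10 °C] = -3.7500
  Pd branch = 1.77·Pd^0.52·e^(0.02·RH+f) = 0.7009 μm/a
  Sd branch = 0.102·Sd^0.62·e^(0.033·RH+0.04·T) = 15.85 μm/a
  sum: 0.7009 + 15.85 → r_corr = 16.55 μm/a
ISO 9223 Table 2 (carbon steel): 1.3 < 16.6 ≤ 25 μm/a ⇒ C2

C2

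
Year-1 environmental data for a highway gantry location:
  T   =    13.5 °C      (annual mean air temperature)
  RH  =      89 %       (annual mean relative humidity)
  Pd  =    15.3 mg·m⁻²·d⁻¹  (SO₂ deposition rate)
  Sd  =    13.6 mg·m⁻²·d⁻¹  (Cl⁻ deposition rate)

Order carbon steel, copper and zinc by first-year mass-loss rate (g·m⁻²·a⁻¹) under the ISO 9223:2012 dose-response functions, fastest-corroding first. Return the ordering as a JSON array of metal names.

["carbon steel", "copper", "zinc"]

carbon steel: temperature factor f = -0.054·(3.5) = -0.1890
  Pd branch = 1.77·Pd^0.52·e^(0.02·RH+f) = 35.89 μm/a
  Cl⁻ term: 0.102·13.6^0.62·exp(0.033·89+0.04·13.5) = 16.65
  sum: 35.89 + 16.65 → r_corr = 52.54 μm/a
  mass loss = 52.54 μm/a × 7.85 g/cm³ = 412.4 g·m⁻²·a⁻¹
copper: temperature factor f = -0.080·(3.5) = -0.2800
  SO₂ term: 0.0053·15.3^0.26·exp(0.059·89-0.2800) = 1.553
  Sd branch = 0.01025·Sd^0.27·e^(0.036·RH+0.049·T) = 0.9898 μm/a
  r_corr = 1.553 + 0.9898 = 2.543 μm/a
  mass loss = 2.543 μm/a × 8.96 g/cm³ = 22.78 g·m⁻²·a⁻¹
zinc: T>10 °C ⇒ hinge -0.071·(13.5−10) = -0.2485
  SO₂ term: 0.0129·15.3^0.44·exp(0.046·89-0.2485) = 2.004
  Sd branch = 0.0175·Sd^0.57·e^(0.008·RH+0.085·T) = 0.4974 μm/a
  sum: 2.004 + 0.4974 → r_corr = 2.502 μm/a
  mass loss = 2.502 μm/a × 7.14 g/cm³ = 17.86 g·m⁻²·a⁻¹
Ordering by g·m⁻²·a⁻¹: carbon steel (412) > copper (22.8) > zinc (17.9)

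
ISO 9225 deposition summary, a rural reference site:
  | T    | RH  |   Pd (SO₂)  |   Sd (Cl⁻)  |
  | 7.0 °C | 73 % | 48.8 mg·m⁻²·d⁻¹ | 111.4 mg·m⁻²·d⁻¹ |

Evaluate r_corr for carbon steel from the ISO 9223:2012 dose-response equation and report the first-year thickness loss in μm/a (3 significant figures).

r_corr = 64.6 μm/a

carbon steel: T≤10 °C ⇒ hinge +0.150·(7.0−10) = -0.4500
  SO₂ term: 1.77·48.8^0.52·exp(0.02·73-0.4500) = 36.69
  Cl⁻ term: 0.102·111.4^0.62·exp(0.033·73+0.04·7.0) = 27.89
  r_corr = 36.69 + 27.89 = 64.59 μm/a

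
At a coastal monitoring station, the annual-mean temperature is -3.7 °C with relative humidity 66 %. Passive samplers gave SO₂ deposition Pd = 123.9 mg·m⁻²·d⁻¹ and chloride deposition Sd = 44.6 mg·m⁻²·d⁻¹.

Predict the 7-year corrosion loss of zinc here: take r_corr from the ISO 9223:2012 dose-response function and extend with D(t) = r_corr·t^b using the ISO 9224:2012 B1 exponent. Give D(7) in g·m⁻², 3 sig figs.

zinc: temperature factor f = +0.038·(-13.7) = -0.5206
  SO₂ term: 0.0129·123.9^0.44·exp(0.046·66-0.5206) = 1.33
  Cl⁻ term: 0.0175·44.6^0.57·exp(0.008·66+0.085·-3.7) = 0.1887
  sum: 1.33 + 0.1887 → r_corr = 1.519 μm/a
ISO 9224: D(t) = r_corr · t^b with b = 0.813 (zinc, B1)
  D(7) = 1.519 × 7^0.813 = 1.519 × 4.865 = 7.39 μm
  Mass loss = 7.39 μm × 7.14 g/cm³ = 52.77 g·m⁻²

D(7) = 52.8 g·m⁻²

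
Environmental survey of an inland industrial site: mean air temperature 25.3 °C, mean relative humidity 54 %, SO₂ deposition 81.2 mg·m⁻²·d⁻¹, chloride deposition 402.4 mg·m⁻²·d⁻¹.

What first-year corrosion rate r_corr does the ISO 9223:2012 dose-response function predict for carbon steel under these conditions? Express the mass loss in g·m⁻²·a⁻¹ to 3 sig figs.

carbon steel: f(T) = -0.054·(T−10) [T>10 °C] = -0.8262
  sulphur-dioxide contribution → 22.45 μm/a
  chloride contribution → 68.69 μm/a
  ⇒ r_corr(carbon steel) = 91.14 μm/a
Convert to mass loss: 91.14 μm/a × 7.85 g/cm³ = 715.4 g·m⁻²·a⁻¹

r_corr = 715 g·m⁻²·a⁻¹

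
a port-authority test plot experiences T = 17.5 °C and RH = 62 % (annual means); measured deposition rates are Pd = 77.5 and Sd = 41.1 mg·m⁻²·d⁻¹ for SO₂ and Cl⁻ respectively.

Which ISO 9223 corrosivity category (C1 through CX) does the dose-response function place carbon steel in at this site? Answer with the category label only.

carbon steel: temperature factor f = -0.054·(7.5) = -0.4050
  sulphur-dioxide contribution → 39.18 μm/a
  chloride contribution → 15.91 μm/a
  ⇒ r_corr(carbon steel) = 55.09 μm/a
55.1 μm/a falls in (50, 80] for carbon steel → category C4

C4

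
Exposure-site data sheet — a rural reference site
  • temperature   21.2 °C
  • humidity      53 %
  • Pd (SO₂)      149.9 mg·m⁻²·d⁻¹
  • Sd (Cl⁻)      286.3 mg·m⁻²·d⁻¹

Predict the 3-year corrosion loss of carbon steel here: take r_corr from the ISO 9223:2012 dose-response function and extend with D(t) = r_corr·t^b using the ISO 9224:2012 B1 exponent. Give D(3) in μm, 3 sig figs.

D(3) = 148 μm

carbon steel: f(T) = -0.054·(T−10) [T>10 °C] = -0.6048
  SO₂ term: 1.77·149.9^0.52·exp(0.02·53-0.6048) = 37.76
  Sd branch = 0.102·Sd^0.62·e^(0.033·RH+0.04·T) = 45.68 μm/a
  sum: 37.76 + 45.68 → r_corr = 83.44 μm/a
Power-law: D(3) = r_corr · 3^0.523
  D(3) = 83.44 × 3^0.523 = 83.44 × 1.776 = 148.2 μm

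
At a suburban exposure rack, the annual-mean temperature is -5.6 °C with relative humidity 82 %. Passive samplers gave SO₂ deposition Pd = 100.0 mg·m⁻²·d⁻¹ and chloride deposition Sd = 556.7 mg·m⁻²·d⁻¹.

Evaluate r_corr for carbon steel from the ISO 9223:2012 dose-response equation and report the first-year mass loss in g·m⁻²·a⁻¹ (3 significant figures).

carbon steel: f(T) = +0.150·(T−10) [T≤10 °C] = -2.3400
  sulphur-dioxide contribution → 9.638 μm/a
  chloride contribution → 61.49 μm/a
  ⇒ r_corr(carbon steel) = 71.13 μm/a
Convert to mass loss: 71.13 μm/a × 7.85 g/cm³ = 558.4 g·m⁻²·a⁻¹

r_corr = 558 g·m⁻²·a⁻¹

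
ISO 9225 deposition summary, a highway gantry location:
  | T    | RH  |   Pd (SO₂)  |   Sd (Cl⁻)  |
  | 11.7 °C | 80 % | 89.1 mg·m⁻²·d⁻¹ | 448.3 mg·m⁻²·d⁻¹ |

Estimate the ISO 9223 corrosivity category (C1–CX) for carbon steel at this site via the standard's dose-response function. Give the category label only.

carbon steel: T>10 °C ⇒ hinge -0.054·(11.7−10) = -0.0918
  Pd branch = 1.77·Pd^0.52·e^(0.02·RH+f) = 82.59 μm/a
  Sd branch = 0.102·Sd^0.62·e^(0.033·RH+0.04·T) = 100.5 μm/a
  sum: 82.59 + 100.5 → r_corr = 183.1 μm/a
ISO 9223 Table 2 (carbon steel): 80 < 183 ≤ 200 μm/a ⇒ C5

C5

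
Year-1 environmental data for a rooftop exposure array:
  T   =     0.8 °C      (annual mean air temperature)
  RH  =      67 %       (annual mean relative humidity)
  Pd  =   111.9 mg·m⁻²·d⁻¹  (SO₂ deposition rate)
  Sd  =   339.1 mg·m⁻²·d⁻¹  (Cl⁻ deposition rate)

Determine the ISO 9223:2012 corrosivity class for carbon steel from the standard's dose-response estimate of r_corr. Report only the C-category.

C4

carbon steel: T≤10 °C ⇒ hinge +0.150·(0.8−10) = -1.3800
  SO₂ term: 1.77·111.9^0.52·exp(0.02·67-1.3800) = 19.77
  Sd branch = 0.102·Sd^0.62·e^(0.033·RH+0.04·T) = 35.61 μm/a
  sum: 19.77 + 35.61 → r_corr = 55.38 μm/a
55.4 μm/a falls in (50, 80] for carbon steel → category C4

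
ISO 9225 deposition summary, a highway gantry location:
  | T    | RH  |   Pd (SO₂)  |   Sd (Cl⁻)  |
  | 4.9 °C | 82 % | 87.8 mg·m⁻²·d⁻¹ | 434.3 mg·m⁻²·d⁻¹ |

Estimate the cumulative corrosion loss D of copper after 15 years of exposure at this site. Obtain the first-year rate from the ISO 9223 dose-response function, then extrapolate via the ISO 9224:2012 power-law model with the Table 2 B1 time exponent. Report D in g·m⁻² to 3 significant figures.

D(15) = 132 g·m⁻²

copper: T≤10 °C ⇒ hinge +0.126·(4.9−10) = -0.6426
  sulphur-dioxide contribution → 1.126 μm/a
  chloride contribution → 1.286 μm/a
  ⇒ r_corr(copper) = 2.412 μm/a
ISO 9224: D(t) = r_corr · t^b with b = 0.667 (copper, B1)
  D(15) = 2.412 × 15^0.667 = 2.412 × 6.088 = 14.68 μm
  Mass loss = 14.68 μm × 8.96 g/cm³ = 131.6 g·m⁻²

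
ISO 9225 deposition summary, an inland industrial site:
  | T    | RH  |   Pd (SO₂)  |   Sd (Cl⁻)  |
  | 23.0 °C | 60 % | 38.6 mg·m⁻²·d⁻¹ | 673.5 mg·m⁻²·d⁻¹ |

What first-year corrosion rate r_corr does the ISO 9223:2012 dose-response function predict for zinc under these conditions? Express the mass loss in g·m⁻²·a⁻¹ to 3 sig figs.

zinc: T>10 °C ⇒ hinge -0.071·(23.0−10) = -0.9230
  SO₂ term: 0.0129·38.6^0.44·exp(0.046·60-0.9230) = 0.4041
  Sd branch = 0.0175·Sd^0.57·e^(0.008·RH+0.085·T) = 8.179 μm/a
  r_corr = 0.4041 + 8.179 = 8.583 μm/a
Convert to mass loss: 8.583 μm/a × 7.14 g/cm³ = 61.28 g·m⁻²·a⁻¹

r_corr = 61.3 g·m⁻²·a⁻¹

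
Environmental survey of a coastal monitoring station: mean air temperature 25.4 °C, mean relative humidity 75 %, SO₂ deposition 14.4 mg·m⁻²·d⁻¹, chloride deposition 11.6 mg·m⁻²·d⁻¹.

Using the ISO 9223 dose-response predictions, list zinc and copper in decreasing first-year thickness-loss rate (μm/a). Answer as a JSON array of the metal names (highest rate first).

zinc: T>10 °C ⇒ hinge -0.071·(25.4−10) = -1.0934
  SO₂ term: 0.0129·14.4^0.44·exp(0.046·75-1.0934) = 0.4403
  Sd branch = 0.0175·Sd^0.57·e^(0.008·RH+0.085·T) = 1.117 μm/a
  sum: 0.4403 + 1.117 → r_corr = 1.557 μm/a
copper: T>10 °C ⇒ hinge -0.080·(25.4−10) = -1.2320
  Pd branch = 0.0053·Pd^0.26·e^(0.059·RH+f) = 0.2583 μm/a
  Sd branch = 0.01025·Sd^0.27·e^(0.036·RH+0.049·T) = 1.026 μm/a
  sum: 0.2583 + 1.026 → r_corr = 1.285 μm/a
Ordering by μm/a: zinc (1.56) > copper (1.28)

["zinc", "copper"]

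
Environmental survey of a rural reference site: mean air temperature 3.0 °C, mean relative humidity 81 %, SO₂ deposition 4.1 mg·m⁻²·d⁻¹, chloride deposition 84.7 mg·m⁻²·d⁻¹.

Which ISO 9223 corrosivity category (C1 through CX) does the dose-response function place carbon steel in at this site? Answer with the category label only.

carbon steel: f(T) = +0.150·(T−10) [T≤10 °C] = -1.0500
  Pd branch = 1.77·Pd^0.52·e^(0.02·RH+f) = 6.519 μm/a
  Cl⁻ term: 0.102·84.7^0.62·exp(0.033·81+0.04·3.0) = 26.11
  sum: 6.519 + 26.11 → r_corr = 32.63 μm/a
ISO 9223 Table 2 (carbon steel): 25 < 32.6 ≤ 50 μm/a ⇒ C3

C3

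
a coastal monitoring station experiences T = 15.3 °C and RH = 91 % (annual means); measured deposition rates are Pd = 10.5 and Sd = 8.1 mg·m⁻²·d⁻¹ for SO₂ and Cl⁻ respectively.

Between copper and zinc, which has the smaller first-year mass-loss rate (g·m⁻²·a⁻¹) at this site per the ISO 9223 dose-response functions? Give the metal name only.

zinc

copper: temperature factor f = -0.080·(5.3) = -0.4240
  Pd branch = 0.0053·Pd^0.26·e^(0.059·RH+f) = 1.372 μm/a
  Cl⁻ term: 0.01025·8.1^0.27·exp(0.036·91+0.049·15.3) = 1.01
  sum: 1.372 + 1.01 → r_corr = 2.382 μm/a
  mass loss = 2.382 μm/a × 8.96 g/cm³ = 21.34 g·m⁻²·a⁻¹
zinc: temperature factor f = -0.071·(5.3) = -0.3763
  Pd branch = 0.0129·Pd^0.44·e^(0.046·RH+f) = 1.638 μm/a
  Cl⁻ term: 0.0175·8.1^0.57·exp(0.008·91+0.085·15.3) = 0.4384
  sum: 1.638 + 0.4384 → r_corr = 2.077 μm/a
  mass loss = 2.077 μm/a × 7.14 g/cm³ = 14.83 g·m⁻²·a⁻¹
Ordering by g·m⁻²·a⁻¹: copper (21.3) > zinc (14.8)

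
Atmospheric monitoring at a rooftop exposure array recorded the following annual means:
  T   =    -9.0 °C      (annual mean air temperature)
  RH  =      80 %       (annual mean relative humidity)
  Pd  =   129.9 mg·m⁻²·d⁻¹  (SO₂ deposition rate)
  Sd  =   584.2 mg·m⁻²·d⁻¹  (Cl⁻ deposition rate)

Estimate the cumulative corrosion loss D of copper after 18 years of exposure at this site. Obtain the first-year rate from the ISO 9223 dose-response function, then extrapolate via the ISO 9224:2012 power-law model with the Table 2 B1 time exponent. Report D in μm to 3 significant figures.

D(18) = 5.83 μm

copper: T≤10 °C ⇒ hinge +0.126·(-9.0−10) = -2.3940
  SO₂ term: 0.0053·129.9^0.26·exp(0.059·80-2.3940) = 0.1923
  Sd branch = 0.01025·Sd^0.27·e^(0.036·RH+0.049·T) = 0.6561 μm/a
  sum: 0.1923 + 0.6561 → r_corr = 0.8484 μm/a
Power-law: D(18) = r_corr · 18^0.667
  D(18) = 0.8484 × 18^0.667 = 0.8484 × 6.875 = 5.832 μm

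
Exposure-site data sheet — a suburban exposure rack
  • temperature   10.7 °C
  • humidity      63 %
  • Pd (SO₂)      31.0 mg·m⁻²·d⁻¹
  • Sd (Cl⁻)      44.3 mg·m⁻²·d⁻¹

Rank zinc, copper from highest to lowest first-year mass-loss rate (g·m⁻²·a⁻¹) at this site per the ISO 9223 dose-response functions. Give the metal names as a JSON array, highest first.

zinc: T>10 °C ⇒ hinge -0.071·(10.7−10) = -0.0497
  SO₂ term: 0.0129·31.0^0.44·exp(0.046·63-0.0497) = 1.009
  Sd branch = 0.0175·Sd^0.57·e^(0.008·RH+0.085·T) = 0.6243 μm/a
  sum: 1.009 + 0.6243 → r_corr = 1.633 μm/a
  mass loss = 1.633 μm/a × 7.14 g/cm³ = 11.66 g·m⁻²·a⁻¹
copper: f(T) = -0.080·(T−10) [T>10 °C] = -0.0560
  Pd branch = 0.0053·Pd^0.26·e^(0.059·RH+f) = 0.5035 μm/a
  Cl⁻ term: 0.01025·44.3^0.27·exp(0.036·63+0.049·10.7) = 0.4655
  r_corr = 0.5035 + 0.4655 = 0.969 μm/a
  mass loss = 0.969 μm/a × 8.96 g/cm³ = 8.682 g·m⁻²·a⁻¹
Ordering by g·m⁻²·a⁻¹: zinc (11.7) > copper (8.68)

["zinc", "copper"]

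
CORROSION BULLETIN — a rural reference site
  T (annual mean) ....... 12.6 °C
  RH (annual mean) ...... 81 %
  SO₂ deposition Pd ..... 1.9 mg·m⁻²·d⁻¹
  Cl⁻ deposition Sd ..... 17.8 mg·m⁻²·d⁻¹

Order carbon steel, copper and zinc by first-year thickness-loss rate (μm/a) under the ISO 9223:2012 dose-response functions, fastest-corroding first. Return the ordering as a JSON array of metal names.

carbon steel: temperature factor f = -0.054·(2.6) = -0.1404
  Pd branch = 1.77·Pd^0.52·e^(0.02·RH+f) = 10.85 μm/a
  Cl⁻ term: 0.102·17.8^0.62·exp(0.033·81+0.04·12.6) = 14.58
  sum: 10.85 + 14.58 → r_corr = 25.43 μm/a
copper: temperature factor f = -0.080·(2.6) = -0.2080
  SO₂ term: 0.0053·1.9^0.26·exp(0.059·81-0.2080) = 0.6052
  Sd branch = 0.01025·Sd^0.27·e^(0.036·RH+0.049·T) = 0.7636 μm/a
  sum: 0.6052 + 0.7636 → r_corr = 1.369 μm/a
zinc: f(T) = -0.071·(T−10) [T>10 °C] = -0.1846
  SO₂ term: 0.0129·1.9^0.44·exp(0.046·81-0.1846) = 0.5905
  Cl⁻ term: 0.0175·17.8^0.57·exp(0.008·81+0.085·12.6) = 0.5039
  r_corr = 0.5905 + 0.5039 = 1.094 μm/a
Ordering by μm/a: carbon steel (25.4) > copper (1.37) > zinc (1.09)

["carbon steel", "copper", "zinc"]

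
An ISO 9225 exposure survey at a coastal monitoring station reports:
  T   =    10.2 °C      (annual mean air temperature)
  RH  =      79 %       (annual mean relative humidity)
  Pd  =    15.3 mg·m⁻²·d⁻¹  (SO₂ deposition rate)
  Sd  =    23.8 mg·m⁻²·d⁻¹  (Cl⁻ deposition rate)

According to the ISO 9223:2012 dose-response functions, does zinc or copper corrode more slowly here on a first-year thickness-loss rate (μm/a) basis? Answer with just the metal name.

zinc: T>10 °C ⇒ hinge -0.071·(10.2−10) = -0.0142
  SO₂ term: 0.0129·15.3^0.44·exp(0.046·79-0.0142) = 1.599
  Cl⁻ term: 0.0175·23.8^0.57·exp(0.008·79+0.085·10.2) = 0.4772
  r_corr = 1.599 + 0.4772 = 2.076 μm/a
copper: f(T) = -0.080·(T−10) [T>10 °C] = -0.0160
  SO₂ term: 0.0053·15.3^0.26·exp(0.059·79-0.0160) = 1.121
  Cl⁻ term: 0.01025·23.8^0.27·exp(0.036·79+0.049·10.2) = 0.6833
  r_corr = 1.121 + 0.6833 = 1.804 μm/a
Ordering by μm/a: zinc (2.08) > copper (1.8)

copper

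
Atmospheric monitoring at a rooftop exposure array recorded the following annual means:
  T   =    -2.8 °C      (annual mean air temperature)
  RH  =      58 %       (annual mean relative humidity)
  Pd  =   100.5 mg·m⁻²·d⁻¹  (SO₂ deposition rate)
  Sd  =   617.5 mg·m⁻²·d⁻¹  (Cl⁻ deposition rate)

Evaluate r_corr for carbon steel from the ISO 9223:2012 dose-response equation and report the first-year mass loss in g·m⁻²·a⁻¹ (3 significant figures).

r_corr = 332 g·m⁻²·a⁻¹

carbon steel: T≤10 °C ⇒ hinge +0.150·(-2.8−10) = -1.9200
  sulphur-dioxide contribution → 9.1 μm/a
  chloride contribution → 33.22 μm/a
  ⇒ r_corr(carbon steel) = 42.32 μm/a
Convert to mass loss: 42.32 μm/a × 7.85 g/cm³ = 332.2 g·m⁻²·a⁻¹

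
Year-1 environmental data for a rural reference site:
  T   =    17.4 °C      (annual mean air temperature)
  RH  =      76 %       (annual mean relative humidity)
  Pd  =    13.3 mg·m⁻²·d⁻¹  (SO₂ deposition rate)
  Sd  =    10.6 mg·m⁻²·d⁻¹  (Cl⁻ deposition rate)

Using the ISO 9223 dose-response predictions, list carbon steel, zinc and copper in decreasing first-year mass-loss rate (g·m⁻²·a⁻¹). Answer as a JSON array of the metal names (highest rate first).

["carbon steel", "copper", "zinc"]

carbon steel: temperature factor f = -0.054·(7.4) = -0.3996
  SO₂ term: 1.77·13.3^0.52·exp(0.02·76-0.3996) = 20.84
  Cl⁻ term: 0.102·10.6^0.62·exp(0.033·76+0.04·17.4) = 10.86
  r_corr = 20.84 + 10.86 = 31.7 μm/a
  mass loss = 31.7 μm/a × 7.85 g/cm³ = 248.9 g·m⁻²·a⁻¹
zinc: f(T) = -0.071·(T−10) [T>10 °C] = -0.5254
  Pd branch = 0.0129·Pd^0.44·e^(0.046·RH+f) = 0.7856 μm/a
  Cl⁻ term: 0.0175·10.6^0.57·exp(0.008·76+0.085·17.4) = 0.5418
  sum: 0.7856 + 0.5418 → r_corr = 1.327 μm/a
  mass loss = 1.327 μm/a × 7.14 g/cm³ = 9.478 g·m⁻²·a⁻¹
copper: temperature factor f = -0.080·(7.4) = -0.5920
  SO₂ term: 0.0053·13.3^0.26·exp(0.059·76-0.5920) = 0.509
  Cl⁻ term: 0.01025·10.6^0.27·exp(0.036·76+0.049·17.4) = 0.7016
  r_corr = 0.509 + 0.7016 = 1.211 μm/a
  mass loss = 1.211 μm/a × 8.96 g/cm³ = 10.85 g·m⁻²·a⁻¹
Ordering by g·m⁻²·a⁻¹: carbon steel (249) > copper (10.8) > zinc (9.48)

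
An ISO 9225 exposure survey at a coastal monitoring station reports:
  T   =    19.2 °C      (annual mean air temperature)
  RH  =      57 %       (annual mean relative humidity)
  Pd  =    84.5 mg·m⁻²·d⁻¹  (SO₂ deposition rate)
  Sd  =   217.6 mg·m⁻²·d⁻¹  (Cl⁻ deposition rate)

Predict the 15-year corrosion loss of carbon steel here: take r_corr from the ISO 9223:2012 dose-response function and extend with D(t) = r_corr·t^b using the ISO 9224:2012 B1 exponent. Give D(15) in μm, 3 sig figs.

D(15) = 307 μm

carbon steel: T>10 °C ⇒ hinge -0.054·(19.2−10) = -0.4968
  sulphur-dioxide contribution → 33.83 μm/a
  chloride contribution → 40.59 μm/a
  total first-year rate 74.42 μm/a
ISO 9224: D(t) = r_corr · t^b with b = 0.523 (carbon steel, B1)
  D(15) = 74.42 × 15^0.523 = 74.42 × 4.122 = 306.7 μm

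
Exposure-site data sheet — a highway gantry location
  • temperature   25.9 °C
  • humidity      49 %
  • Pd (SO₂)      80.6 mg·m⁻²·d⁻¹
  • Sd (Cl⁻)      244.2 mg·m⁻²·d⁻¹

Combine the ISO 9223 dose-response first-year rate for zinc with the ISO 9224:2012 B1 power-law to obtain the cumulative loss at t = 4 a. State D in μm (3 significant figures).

D(4) = 17.4 μm

zinc: temperature factor f = -0.071·(15.9) = -1.1289
  sulphur-dioxide contribution → 0.2742 μm/a
  chloride contribution → 5.375 μm/a
  total first-year rate 5.649 μm/a
Long-term exponent b (ISO 9224 Table 2, B1) = 0.813
  D(4) = 5.649 × 4^0.813 = 5.649 × 3.087 = 17.44 μm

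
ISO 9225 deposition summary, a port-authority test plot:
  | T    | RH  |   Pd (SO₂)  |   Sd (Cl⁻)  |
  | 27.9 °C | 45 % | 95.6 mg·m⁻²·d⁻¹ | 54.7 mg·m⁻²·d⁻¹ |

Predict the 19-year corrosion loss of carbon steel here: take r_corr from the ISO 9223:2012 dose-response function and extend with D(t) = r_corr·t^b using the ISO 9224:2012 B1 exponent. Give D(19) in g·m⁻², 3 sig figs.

D(19) = 1.25e+03 g·m⁻²

carbon steel: T>10 °C ⇒ hinge -0.054·(27.9−10) = -0.9666
  sulphur-dioxide contribution → 17.74 μm/a
  chloride contribution → 16.43 μm/a
  total first-year rate 34.17 μm/a
ISO 9224: D(t) = r_corr · t^b with b = 0.523 (carbon steel, B1)
  D(19) = 34.17 × 19^0.523 = 34.17 × 4.664 = 159.4 μm
  Mass loss = 159.4 μm × 7.85 g/cm³ = 1251 g·m⁻²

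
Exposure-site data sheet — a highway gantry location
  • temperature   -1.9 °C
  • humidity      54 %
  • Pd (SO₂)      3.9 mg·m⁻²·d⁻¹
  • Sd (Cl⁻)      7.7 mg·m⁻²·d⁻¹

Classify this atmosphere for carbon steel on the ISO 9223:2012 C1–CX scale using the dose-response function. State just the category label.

C2

carbon steel: f(T) = +0.150·(T−10) [T≤10 °C] = -1.7850
  sulphur-dioxide contribution → 1.775 μm/a
  chloride contribution → 1.991 μm/a
  ⇒ r_corr(carbon steel) = 3.766 μm/a
3.77 μm/a falls in (1.3, 25] for carbon steel → category C2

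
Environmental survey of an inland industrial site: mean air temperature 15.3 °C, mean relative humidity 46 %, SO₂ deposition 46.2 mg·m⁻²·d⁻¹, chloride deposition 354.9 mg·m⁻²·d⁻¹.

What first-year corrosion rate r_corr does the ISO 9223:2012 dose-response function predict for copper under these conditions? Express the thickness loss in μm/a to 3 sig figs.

r_corr = 0.696 μm/a

copper: T>10 °C ⇒ hinge -0.080·(15.3−10) = -0.4240
  SO₂ term: 0.0053·46.2^0.26·exp(0.059·46-0.4240) = 0.1418
  Cl⁻ term: 0.01025·354.9^0.27·exp(0.036·46+0.049·15.3) = 0.5547
  r_corr = 0.1418 + 0.5547 = 0.6965 μm/a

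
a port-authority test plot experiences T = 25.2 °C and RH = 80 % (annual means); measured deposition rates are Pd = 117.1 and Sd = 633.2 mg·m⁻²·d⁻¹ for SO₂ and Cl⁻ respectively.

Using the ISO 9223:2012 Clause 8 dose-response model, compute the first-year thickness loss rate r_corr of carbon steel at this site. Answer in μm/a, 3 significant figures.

carbon steel: T>10 °C ⇒ hinge -0.054·(25.2−10) = -0.8208
  sulphur-dioxide contribution → 45.92 μm/a
  chloride contribution → 213.7 μm/a
  total first-year rate 259.7 μm/a

r_corr = 260 μm/a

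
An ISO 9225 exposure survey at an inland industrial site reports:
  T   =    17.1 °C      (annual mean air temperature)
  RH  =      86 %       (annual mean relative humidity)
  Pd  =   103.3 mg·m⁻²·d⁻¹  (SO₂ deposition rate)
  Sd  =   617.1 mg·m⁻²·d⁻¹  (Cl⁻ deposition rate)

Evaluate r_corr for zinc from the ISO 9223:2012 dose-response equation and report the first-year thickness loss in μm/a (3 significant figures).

r_corr = 8.93 μm/a

zinc: f(T) = -0.071·(T−10) [T>10 °C] = -0.5041
  Pd branch = 0.0129·Pd^0.44·e^(0.046·RH+f) = 3.133 μm/a
  Sd branch = 0.0175·Sd^0.57·e^(0.008·RH+0.085·T) = 5.802 μm/a
  r_corr = 3.133 + 5.802 = 8.935 μm/a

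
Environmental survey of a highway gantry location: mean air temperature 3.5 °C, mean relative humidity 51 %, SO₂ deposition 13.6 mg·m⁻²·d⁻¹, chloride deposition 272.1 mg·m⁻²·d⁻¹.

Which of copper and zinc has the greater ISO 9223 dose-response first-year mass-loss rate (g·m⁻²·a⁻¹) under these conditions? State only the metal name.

copper: f(T) = +0.126·(T−10) [T≤10 °C] = -0.8190
  SO₂ term: 0.0053·13.6^0.26·exp(0.059·51-0.8190) = 0.09335
  Sd branch = 0.01025·Sd^0.27·e^(0.036·RH+0.049·T) = 0.3467 μm/a
  r_corr = 0.09335 + 0.3467 = 0.44 μm/a
  mass loss = 0.44 μm/a × 8.96 g/cm³ = 3.943 g·m⁻²·a⁻¹
zinc: T≤10 °C ⇒ hinge +0.038·(3.5−10) = -0.2470
  SO₂ term: 0.0129·13.6^0.44·exp(0.046·51-0.2470) = 0.3318
  Sd branch = 0.0175·Sd^0.57·e^(0.008·RH+0.085·T) = 0.8654 μm/a
  r_corr = 0.3318 + 0.8654 = 1.197 μm/a
  mass loss = 1.197 μm/a × 7.14 g/cm³ = 8.548 g·m⁻²·a⁻¹
Ordering by g·m⁻²·a⁻¹: zinc (8.55) > copper (3.94)

zinc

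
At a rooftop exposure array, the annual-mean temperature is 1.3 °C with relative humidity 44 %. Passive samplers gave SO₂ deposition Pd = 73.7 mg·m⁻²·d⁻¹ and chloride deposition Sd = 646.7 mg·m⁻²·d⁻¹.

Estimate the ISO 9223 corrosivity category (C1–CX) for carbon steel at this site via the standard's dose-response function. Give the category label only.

C3

carbon steel: temperature factor f = +0.150·(-8.7) = -1.3050
  SO₂ term: 1.77·73.7^0.52·exp(0.02·44-1.3050) = 10.83
  Cl⁻ term: 0.102·646.7^0.62·exp(0.033·44+0.04·1.3) = 25.38
  sum: 10.83 + 25.38 → r_corr = 36.2 μm/a
ISO 9223 Table 2 (carbon steel): 25 < 36.2 ≤ 50 μm/a ⇒ C3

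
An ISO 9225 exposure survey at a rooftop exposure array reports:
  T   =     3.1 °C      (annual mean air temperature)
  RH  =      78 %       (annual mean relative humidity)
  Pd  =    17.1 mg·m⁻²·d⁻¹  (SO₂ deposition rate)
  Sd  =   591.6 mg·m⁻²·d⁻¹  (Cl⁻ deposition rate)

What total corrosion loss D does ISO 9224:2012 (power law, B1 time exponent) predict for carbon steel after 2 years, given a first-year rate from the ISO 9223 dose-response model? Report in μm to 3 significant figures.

carbon steel: T≤10 °C ⇒ hinge +0.150·(3.1−10) = -1.0350
  sulphur-dioxide contribution → 13.1 μm/a
  chloride contribution → 79.25 μm/a
  total first-year rate 92.34 μm/a
Long-term exponent b (ISO 9224 Table 2, B1) = 0.523
  D(2) = 92.34 × 2^0.523 = 92.34 × 1.437 = 132.7 μm

D(2) = 133 μm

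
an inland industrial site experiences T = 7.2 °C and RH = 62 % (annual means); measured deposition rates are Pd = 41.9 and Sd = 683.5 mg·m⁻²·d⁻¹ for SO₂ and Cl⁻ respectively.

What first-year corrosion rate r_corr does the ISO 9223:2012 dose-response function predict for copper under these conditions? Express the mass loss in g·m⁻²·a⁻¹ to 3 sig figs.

r_corr = 10.5 g·m⁻²·a⁻¹

copper: f(T) = +0.126·(T−10) [T≤10 °C] = -0.3528
  SO₂ term: 0.0053·41.9^0.26·exp(0.059·62-0.3528) = 0.3815
  Sd branch = 0.01025·Sd^0.27·e^(0.036·RH+0.049·T) = 0.7919 μm/a
  sum: 0.3815 + 0.7919 → r_corr = 1.173 μm/a
Convert to mass loss: 1.173 μm/a × 8.96 g/cm³ = 10.51 g·m⁻²·a⁻¹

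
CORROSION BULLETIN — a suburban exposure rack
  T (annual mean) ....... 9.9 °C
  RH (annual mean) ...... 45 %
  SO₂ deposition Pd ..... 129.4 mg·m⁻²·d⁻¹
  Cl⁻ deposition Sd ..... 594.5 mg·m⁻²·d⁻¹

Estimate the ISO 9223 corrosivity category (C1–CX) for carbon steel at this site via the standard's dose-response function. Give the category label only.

carbon steel: f(T) = +0.150·(T−10) [T≤10 °C] = -0.0150
  Pd branch = 1.77·Pd^0.52·e^(0.02·RH+f) = 53.77 μm/a
  Sd branch = 0.102·Sd^0.62·e^(0.033·RH+0.04·T) = 35.11 μm/a
  sum: 53.77 + 35.11 → r_corr = 88.88 μm/a
ISO 9223 Table 2 (carbon steel): 80 < 88.9 ≤ 200 μm/a ⇒ C5

C5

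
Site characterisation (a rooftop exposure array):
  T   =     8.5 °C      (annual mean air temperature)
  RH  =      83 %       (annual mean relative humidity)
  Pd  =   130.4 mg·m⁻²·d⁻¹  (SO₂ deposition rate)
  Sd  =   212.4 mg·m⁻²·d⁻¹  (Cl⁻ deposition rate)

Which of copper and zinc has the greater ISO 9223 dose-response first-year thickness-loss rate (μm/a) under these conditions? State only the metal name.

copper: f(T) = +0.126·(T−10) [T≤10 °C] = -0.1890
  Pd branch = 0.0053·Pd^0.26·e^(0.059·RH+f) = 2.084 μm/a
  Sd branch = 0.01025·Sd^0.27·e^(0.036·RH+0.049·T) = 1.311 μm/a
  sum: 2.084 + 1.311 → r_corr = 3.395 μm/a
zinc: temperature factor f = +0.038·(-1.5) = -0.0570
  SO₂ term: 0.0129·130.4^0.44·exp(0.046·83-0.0570) = 4.728
  Sd branch = 0.0175·Sd^0.57·e^(0.008·RH+0.085·T) = 1.485 μm/a
  sum: 4.728 + 1.485 → r_corr = 6.213 μm/a
Ordering by μm/a: zinc (6.21) > copper (3.4)

zinc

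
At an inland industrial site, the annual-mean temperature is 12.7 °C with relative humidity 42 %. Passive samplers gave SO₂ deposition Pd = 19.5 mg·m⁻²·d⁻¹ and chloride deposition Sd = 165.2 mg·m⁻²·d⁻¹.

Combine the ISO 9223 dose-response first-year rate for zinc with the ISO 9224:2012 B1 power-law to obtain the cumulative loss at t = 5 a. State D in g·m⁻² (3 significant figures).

D(5) = 42.2 g·m⁻²

zinc: T>10 °C ⇒ hinge -0.071·(12.7−10) = -0.1917
  sulphur-dioxide contribution → 0.2716 μm/a
  chloride contribution → 1.324 μm/a
  ⇒ r_corr(zinc) = 1.596 μm/a
ISO 9224: D(t) = r_corr · t^b with b = 0.813 (zinc, B1)
  D(5) = 1.596 × 5^0.813 = 1.596 × 3.701 = 5.907 μm
  Mass loss = 5.907 μm × 7.14 g/cm³ = 42.17 g·m⁻²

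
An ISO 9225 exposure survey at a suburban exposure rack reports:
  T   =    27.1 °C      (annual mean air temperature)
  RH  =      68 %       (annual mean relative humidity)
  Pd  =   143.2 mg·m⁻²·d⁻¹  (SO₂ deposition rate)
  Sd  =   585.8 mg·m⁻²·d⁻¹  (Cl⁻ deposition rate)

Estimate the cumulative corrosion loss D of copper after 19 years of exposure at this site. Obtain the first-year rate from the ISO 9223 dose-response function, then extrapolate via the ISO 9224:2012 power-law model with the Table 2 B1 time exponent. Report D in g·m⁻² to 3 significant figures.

copper: f(T) = -0.080·(T−10) [T>10 °C] = -1.3680
  SO₂ term: 0.0053·143.2^0.26·exp(0.059·68-1.3680) = 0.2711
  Sd branch = 0.01025·Sd^0.27·e^(0.036·RH+0.049·T) = 2.5 μm/a
  r_corr = 0.2711 + 2.5 = 2.771 μm/a
Power-law: D(19) = r_corr · 19^0.667
  D(19) = 2.771 × 19^0.667 = 2.771 × 7.127 = 19.75 μm
  Mass loss = 19.75 μm × 8.96 g/cm³ = 176.9 g·m⁻²

D(19) = 177 g·m⁻²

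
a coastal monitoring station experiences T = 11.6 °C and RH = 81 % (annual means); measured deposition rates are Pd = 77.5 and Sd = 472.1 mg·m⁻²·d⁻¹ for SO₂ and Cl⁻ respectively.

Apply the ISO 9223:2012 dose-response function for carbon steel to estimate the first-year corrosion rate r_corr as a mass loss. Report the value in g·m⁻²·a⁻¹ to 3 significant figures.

r_corr = 1.46e+03 g·m⁻²·a⁻¹

carbon steel: T>10 °C ⇒ hinge -0.054·(11.6−10) = -0.0864
  Pd branch = 1.77·Pd^0.52·e^(0.02·RH+f) = 78.79 μm/a
  Sd branch = 0.102·Sd^0.62·e^(0.033·RH+0.04·T) = 106.9 μm/a
  r_corr = 78.79 + 106.9 = 185.7 μm/a
Convert to mass loss: 185.7 μm/a × 7.85 g/cm³ = 1457 g·m⁻²·a⁻¹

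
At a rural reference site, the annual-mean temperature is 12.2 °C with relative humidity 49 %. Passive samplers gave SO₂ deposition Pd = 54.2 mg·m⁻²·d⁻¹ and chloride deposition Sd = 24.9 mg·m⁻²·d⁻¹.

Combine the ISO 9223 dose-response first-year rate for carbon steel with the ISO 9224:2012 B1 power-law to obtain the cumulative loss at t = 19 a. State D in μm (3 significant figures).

D(19) = 184 μm

carbon steel: T>10 °C ⇒ hinge -0.054·(12.2−10) = -0.1188
  sulphur-dioxide contribution → 33.39 μm/a
  chloride contribution → 6.144 μm/a
  ⇒ r_corr(carbon steel) = 39.54 μm/a
Power-law: D(19) = r_corr · 19^0.523
  D(19) = 39.54 × 19^0.523 = 39.54 × 4.664 = 184.4 μm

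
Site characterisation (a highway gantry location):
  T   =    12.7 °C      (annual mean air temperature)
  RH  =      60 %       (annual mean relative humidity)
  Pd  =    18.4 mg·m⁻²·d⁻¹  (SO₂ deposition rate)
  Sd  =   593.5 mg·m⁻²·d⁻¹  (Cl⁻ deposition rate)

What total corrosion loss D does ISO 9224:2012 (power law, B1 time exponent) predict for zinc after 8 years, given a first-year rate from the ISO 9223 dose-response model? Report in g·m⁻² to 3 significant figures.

D(8) = 146 g·m⁻²

zinc: f(T) = -0.071·(T−10) [T>10 °C] = -0.1917
  Pd branch = 0.0129·Pd^0.44·e^(0.046·RH+f) = 0.606 μm/a
  Sd branch = 0.0175·Sd^0.57·e^(0.008·RH+0.085·T) = 3.171 μm/a
  sum: 0.606 + 3.171 → r_corr = 3.777 μm/a
Long-term exponent b (ISO 9224 Table 2, B1) = 0.813
  D(8) = 3.777 × 8^0.813 = 3.777 × 5.423 = 20.48 μm
  Mass loss = 20.48 μm × 7.14 g/cm³ = 146.2 g·m⁻²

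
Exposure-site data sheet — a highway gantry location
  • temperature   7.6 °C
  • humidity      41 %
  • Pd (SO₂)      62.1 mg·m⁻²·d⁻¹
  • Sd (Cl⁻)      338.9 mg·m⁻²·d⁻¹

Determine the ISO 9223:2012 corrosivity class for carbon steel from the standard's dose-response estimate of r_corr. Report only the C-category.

C3

carbon steel: temperature factor f = +0.150·(-2.4) = -0.3600
  Pd branch = 1.77·Pd^0.52·e^(0.02·RH+f) = 24 μm/a
  Sd branch = 0.102·Sd^0.62·e^(0.033·RH+0.04·T) = 19.81 μm/a
  sum: 24 + 19.81 → r_corr = 43.81 μm/a
43.8 μm/a falls in (25, 50] for carbon steel → category C3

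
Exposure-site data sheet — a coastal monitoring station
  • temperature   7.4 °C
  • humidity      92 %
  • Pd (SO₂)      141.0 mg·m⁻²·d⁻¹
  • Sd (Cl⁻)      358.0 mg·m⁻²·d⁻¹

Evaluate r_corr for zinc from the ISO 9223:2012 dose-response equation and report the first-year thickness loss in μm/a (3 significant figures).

r_corr = 9.06 μm/a

zinc: f(T) = +0.038·(T−10) [T≤10 °C] = -0.0988
  Pd branch = 0.0129·Pd^0.44·e^(0.046·RH+f) = 7.1 μm/a
  Sd branch = 0.0175·Sd^0.57·e^(0.008·RH+0.085·T) = 1.957 μm/a
  r_corr = 7.1 + 1.957 = 9.057 μm/a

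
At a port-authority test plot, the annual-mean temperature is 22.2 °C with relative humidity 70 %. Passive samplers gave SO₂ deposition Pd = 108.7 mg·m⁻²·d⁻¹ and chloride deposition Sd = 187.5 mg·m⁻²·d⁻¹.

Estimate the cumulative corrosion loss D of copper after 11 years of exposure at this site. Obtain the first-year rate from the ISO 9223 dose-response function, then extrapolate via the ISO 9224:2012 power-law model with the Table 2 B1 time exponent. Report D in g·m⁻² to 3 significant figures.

D(11) = 87.5 g·m⁻²

copper: f(T) = -0.080·(T−10) [T>10 °C] = -0.9760
  SO₂ term: 0.0053·108.7^0.26·exp(0.059·70-0.9760) = 0.4202
  Sd branch = 0.01025·Sd^0.27·e^(0.036·RH+0.049·T) = 1.553 μm/a
  sum: 0.4202 + 1.553 → r_corr = 1.974 μm/a
Long-term exponent b (ISO 9224 Table 2, B1) = 0.667
  D(11) = 1.974 × 11^0.667 = 1.974 × 4.95 = 9.769 μm
  Mass loss = 9.769 μm × 8.96 g/cm³ = 87.53 g·m⁻²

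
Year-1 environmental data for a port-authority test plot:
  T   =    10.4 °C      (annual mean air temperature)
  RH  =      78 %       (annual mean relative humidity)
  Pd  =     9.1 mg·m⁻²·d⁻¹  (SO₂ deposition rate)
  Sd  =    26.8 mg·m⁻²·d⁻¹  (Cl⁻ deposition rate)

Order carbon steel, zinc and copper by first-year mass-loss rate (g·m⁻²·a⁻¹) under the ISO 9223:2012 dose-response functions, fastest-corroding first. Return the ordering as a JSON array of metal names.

["carbon steel", "copper", "zinc"]

carbon steel: f(T) = -0.054·(T−10) [T>10 °C] = -0.0216
  SO₂ term: 1.77·9.1^0.52·exp(0.02·78-0.0216) = 25.99
  Sd branch = 0.102·Sd^0.62·e^(0.033·RH+0.04·T) = 15.58 μm/a
  r_corr = 25.99 + 15.58 = 41.57 μm/a
  mass loss = 41.57 μm/a × 7.85 g/cm³ = 326.3 g·m⁻²·a⁻¹
zinc: temperature factor f = -0.071·(0.4) = -0.0284
  Pd branch = 0.0129·Pd^0.44·e^(0.046·RH+f) = 1.198 μm/a
  Cl⁻ term: 0.0175·26.8^0.57·exp(0.008·78+0.085·10.4) = 0.5152
  sum: 1.198 + 0.5152 → r_corr = 1.713 μm/a
  mass loss = 1.713 μm/a × 7.14 g/cm³ = 12.23 g·m⁻²·a⁻¹
copper: temperature factor f = -0.080·(0.4) = -0.0320
  Pd branch = 0.0053·Pd^0.26·e^(0.059·RH+f) = 0.9086 μm/a
  Cl⁻ term: 0.01025·26.8^0.27·exp(0.036·78+0.049·10.4) = 0.6873
  r_corr = 0.9086 + 0.6873 = 1.596 μm/a
  mass loss = 1.596 μm/a × 8.96 g/cm³ = 14.3 g·m⁻²·a⁻¹
Ordering by g·m⁻²·a⁻¹: carbon steel (326) > copper (14.3) > zinc (12.2)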